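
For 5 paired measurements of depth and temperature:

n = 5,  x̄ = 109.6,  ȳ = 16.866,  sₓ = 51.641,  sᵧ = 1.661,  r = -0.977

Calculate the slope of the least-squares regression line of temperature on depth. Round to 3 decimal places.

b = r · sᵧ/sₓ = -0.977 · 1.661/51.641 = -0.031425

-0.031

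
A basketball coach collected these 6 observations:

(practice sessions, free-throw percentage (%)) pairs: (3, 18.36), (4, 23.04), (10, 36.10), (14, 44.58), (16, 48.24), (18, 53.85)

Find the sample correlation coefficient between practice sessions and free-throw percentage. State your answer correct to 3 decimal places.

0.998

n = 6, Σx = 65, Σy = 224.17, Σxy = 2873.5, Σx² = 901, Σy² = 9385.4377
Sxx = Σx² − (Σx)²/n = 901 − 704.166667 = 196.833333
Sxy = Σxy − (Σx)(Σy)/n = 2873.5 − 2428.508333 = 444.991667
Syy = Σy² − (Σy)²/n = 9385.4377 − 8375.364817 = 1010.072883
r = Sxy/√(Sxx·Syy) = 444.991667/√(198816.012536) = 444.991667/445.887892 = 0.997990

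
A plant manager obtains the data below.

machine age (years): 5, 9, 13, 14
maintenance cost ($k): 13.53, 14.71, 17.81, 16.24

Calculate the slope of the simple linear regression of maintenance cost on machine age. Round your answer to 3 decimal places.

0.403

n = 4, Σx = 41, Σy = 62.29, Σxy = 658.93, Σx² = 471
Sxx = Σx² − (Σx)²/n = 471 − 420.25 = 50.75
Sxy = Σxy − (Σx)(Σy)/n = 658.93 − 638.4725 = 20.4575
b = Sxy/Sxx = 20.4575/50.75 = 0.403103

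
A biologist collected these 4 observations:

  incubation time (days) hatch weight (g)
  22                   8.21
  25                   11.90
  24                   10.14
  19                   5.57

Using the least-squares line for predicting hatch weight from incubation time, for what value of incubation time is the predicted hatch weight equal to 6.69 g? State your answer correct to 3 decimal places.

n = 4, Σx = 90, Σy = 35.82, Σxy = 827.31, Σx² = 2046
Sxx = Σx² − (Σx)²/n = 2046 − 2025 = 21
Sxy = Σxy − (Σx)(Σy)/n = 827.31 − 805.95 = 21.36
b = Sxy/Sxx = 21.36/21 = 1.017143
a = ȳ − b·x̄ = 8.955 − 1.017143·22.5 = -13.930714
Set a + b·x = 6.69: x = (6.69 − (-13.930714)) / 1.017143 = 20.273174

20.273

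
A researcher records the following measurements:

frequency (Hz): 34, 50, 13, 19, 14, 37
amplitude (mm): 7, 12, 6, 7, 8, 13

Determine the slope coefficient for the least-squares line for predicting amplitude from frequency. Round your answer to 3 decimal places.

0.151

n = 6, Σx = 167, Σy = 53, Σxy = 1642, Σx² = 5751
Sxx = Σx² − (Σx)²/n = 5751 − 4648.166667 = 1102.833333
Sxy = Σxy − (Σx)(Σy)/n = 1642 − 1475.166667 = 166.833333
b = Sxy/Sxx = 166.833333/1102.833333 = 0.151277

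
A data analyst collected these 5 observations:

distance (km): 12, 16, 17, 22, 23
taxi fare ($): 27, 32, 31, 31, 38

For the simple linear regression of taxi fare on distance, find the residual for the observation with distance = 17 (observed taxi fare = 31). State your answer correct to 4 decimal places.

-0.1049

n = 5, Σx = 90, Σy = 159, Σxy = 2919, Σx² = 1702
Sxx = Σx² − (Σx)²/n = 1702 − 1620 = 82
Sxy = Σxy − (Σx)(Σy)/n = 2919 − 2862 = 57
b = Sxy/Sxx = 57/82 = 0.695122
a = ȳ − b·x̄ = 31.8 − 0.695122·18 = 19.287805
ŷ(17) = 19.287805 + 0.695122·17 = 31.104878
residual = y − ŷ = 31 − 31.104878 = -0.104878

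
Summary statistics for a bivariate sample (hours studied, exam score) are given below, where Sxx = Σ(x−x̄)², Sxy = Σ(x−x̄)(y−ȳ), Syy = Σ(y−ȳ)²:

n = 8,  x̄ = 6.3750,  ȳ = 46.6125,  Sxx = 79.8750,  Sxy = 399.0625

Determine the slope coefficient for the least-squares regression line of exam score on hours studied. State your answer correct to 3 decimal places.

b = Sxy/Sxx = 399.0625/79.875 = 4.996088

4.996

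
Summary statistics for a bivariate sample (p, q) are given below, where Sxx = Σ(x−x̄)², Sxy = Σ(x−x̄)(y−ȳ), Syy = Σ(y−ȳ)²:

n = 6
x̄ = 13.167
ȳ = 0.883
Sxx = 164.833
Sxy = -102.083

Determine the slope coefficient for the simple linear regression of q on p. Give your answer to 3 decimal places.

b = Sxy/Sxx = -102.083/164.833 = -0.619312

-0.619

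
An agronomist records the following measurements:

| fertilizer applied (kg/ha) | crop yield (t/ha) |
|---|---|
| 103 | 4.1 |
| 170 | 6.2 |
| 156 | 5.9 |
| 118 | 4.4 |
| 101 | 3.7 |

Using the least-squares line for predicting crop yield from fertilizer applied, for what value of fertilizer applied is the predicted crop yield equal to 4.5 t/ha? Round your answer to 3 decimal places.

119.365

n = 5, Σx = 648, Σy = 24.3, Σxy = 3289.6, Σx² = 87970
Sxx = Σx² − (Σx)²/n = 87970 − 83980.8 = 3989.2
Sxy = Σxy − (Σx)(Σy)/n = 3289.6 − 3149.28 = 140.32
b = Sxy/Sxx = 140.32/3989.2 = 0.035175
a = ȳ − b·x̄ = 4.86 − 0.035175·129.6 = 0.301324
Set a + b·x = 4.5: x = (4.5 − 0.301324) / 0.035175 = 119.365450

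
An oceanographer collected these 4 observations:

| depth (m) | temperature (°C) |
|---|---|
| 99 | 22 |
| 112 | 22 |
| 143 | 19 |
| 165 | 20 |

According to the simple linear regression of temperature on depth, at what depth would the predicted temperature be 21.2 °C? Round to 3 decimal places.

118.816

n = 4, Σx = 519, Σy = 83, Σxy = 10659, Σx² = 70019
Sxx = Σx² − (Σx)²/n = 70019 − 67340.25 = 2678.75
Sxy = Σxy − (Σx)(Σy)/n = 10659 − 10769.25 = -110.25
b = Sxy/Sxx = -110.25/2678.75 = -0.041157
a = ȳ − b·x̄ = 20.75 − (-0.041157)·129.75 = 26.090154
Set a + b·x = 21.2: x = (21.2 − 26.090154) / (-0.041157) = 118.816327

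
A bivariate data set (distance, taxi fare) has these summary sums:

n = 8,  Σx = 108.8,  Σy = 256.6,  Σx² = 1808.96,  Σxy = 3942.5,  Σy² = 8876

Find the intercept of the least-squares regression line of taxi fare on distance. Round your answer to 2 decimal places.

Sxx = Σx² − (Σx)²/n = 1808.96 − 1479.68 = 329.28
Sxy = Σxy − (Σx)(Σy)/n = 3942.5 − 3489.76 = 452.74
b = Sxy/Sxx = 452.74/329.28 = 1.374939
a = ȳ − b·x̄ = 32.075 − 1.374939·13.6 = 13.375826

13.38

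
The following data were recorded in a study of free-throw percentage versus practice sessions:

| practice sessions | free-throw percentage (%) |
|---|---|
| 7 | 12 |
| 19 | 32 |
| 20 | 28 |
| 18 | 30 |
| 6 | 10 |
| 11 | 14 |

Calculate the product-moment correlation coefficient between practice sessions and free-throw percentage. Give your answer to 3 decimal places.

0.969

n = 6, Σx = 81, Σy = 126, Σxy = 2006, Σx² = 1291, Σy² = 3148
Sxx = Σx² − (Σx)²/n = 1291 − 1093.5 = 197.5
Sxy = Σxy − (Σx)(Σy)/n = 2006 − 1701 = 305
Syy = Σy² − (Σy)²/n = 3148 − 2646 = 502
r = Sxy/√(Sxx·Syy) = 305/√(99145) = 305/314.872990 = 0.968645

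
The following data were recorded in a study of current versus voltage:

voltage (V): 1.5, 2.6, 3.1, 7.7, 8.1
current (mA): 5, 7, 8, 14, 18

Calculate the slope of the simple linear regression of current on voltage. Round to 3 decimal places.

n = 5, Σx = 23, Σy = 52, Σxy = 304.1, Σx² = 143.52
Sxx = Σx² − (Σx)²/n = 143.52 − 105.8 = 37.72
Sxy = Σxy − (Σx)(Σy)/n = 304.1 − 239.2 = 64.9
b = Sxy/Sxx = 64.9/37.72 = 1.720573

1.721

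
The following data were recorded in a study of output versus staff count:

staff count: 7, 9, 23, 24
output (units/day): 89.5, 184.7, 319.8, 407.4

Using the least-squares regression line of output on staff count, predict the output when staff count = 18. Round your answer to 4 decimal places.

n = 4, Σx = 63, Σy = 1001.4, Σxy = 19421.8, Σx² = 1235
Sxx = Σx² − (Σx)²/n = 1235 − 992.25 = 242.75
Sxy = Σxy − (Σx)(Σy)/n = 19421.8 − 15772.05 = 3649.75
b = Sxy/Sxx = 3649.75/242.75 = 15.035015
a = ȳ − b·x̄ = 250.35 − 15.035015·15.75 = 13.548507
ŷ(18) = a + b·18 = 13.548507 + 15.035015·18 = 284.178785

284.1788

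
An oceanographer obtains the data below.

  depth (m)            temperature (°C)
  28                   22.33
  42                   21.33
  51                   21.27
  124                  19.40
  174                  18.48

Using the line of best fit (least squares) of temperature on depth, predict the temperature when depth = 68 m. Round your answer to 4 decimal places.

20.9532

n = 5, Σx = 419, Σy = 102.81, Σxy = 8226.99, Σx² = 50801
Sxx = Σx² − (Σx)²/n = 50801 − 35112.2 = 15688.8
Sxy = Σxy − (Σx)(Σy)/n = 8226.99 − 8615.478 = -388.488
b = Sxy/Sxx = -388.488/15688.8 = -0.024762
a = ȳ − b·x̄ = 20.562 − (-0.024762)·83.8 = 22.637066
ŷ(68) = a + b·68 = 22.637066 + (-0.024762)·68 = 20.953242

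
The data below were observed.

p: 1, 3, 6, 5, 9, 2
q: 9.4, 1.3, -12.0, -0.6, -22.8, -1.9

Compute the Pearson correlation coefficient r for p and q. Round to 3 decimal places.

-0.933

n = 6, Σx = 26, Σy = -26.6, Σxy = -270.7, Σx² = 156, Σy² = 757.86
Sxx = Σx² − (Σx)²/n = 156 − 112.666667 = 43.333333
Sxy = Σxy − (Σx)(Σy)/n = -270.7 − (-115.266667) = -155.433333
Syy = Σy² − (Σy)²/n = 757.86 − 117.926667 = 639.933333
r = Sxy/√(Sxx·Syy) = -155.433333/√(27730.444444) = -155.433333/166.524606 = -0.933396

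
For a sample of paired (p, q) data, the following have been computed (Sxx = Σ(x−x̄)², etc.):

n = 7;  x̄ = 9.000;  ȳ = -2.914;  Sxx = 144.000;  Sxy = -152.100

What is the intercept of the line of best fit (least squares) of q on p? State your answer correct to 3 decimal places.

6.592

b = Sxy/Sxx = -152.1/144 = -1.05625
a = ȳ − b·x̄ = -2.914 − (-1.05625)·9 = 6.59225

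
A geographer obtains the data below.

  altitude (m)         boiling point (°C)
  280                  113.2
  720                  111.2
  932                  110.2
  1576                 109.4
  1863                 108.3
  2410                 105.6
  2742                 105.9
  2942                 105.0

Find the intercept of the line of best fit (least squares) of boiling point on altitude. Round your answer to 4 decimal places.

113.5633

n = 8, Σx = 13465, Σy = 868.8, Σxy = 1442427.5, Σx² = 29401997
Sxx = Σx² − (Σx)²/n = 29401997 − 22663278.125 = 6738718.875
Sxy = Σxy − (Σx)(Σy)/n = 1442427.5 − 1462299 = -19871.5
b = Sxy/Sxx = -19871.5/6738718.875 = -0.002949
a = ȳ − b·x̄ = 108.6 − (-0.002949)·1683.125 = 113.563290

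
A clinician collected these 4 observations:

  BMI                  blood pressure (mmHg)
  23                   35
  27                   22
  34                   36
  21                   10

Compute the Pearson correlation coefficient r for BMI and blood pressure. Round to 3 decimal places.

0.611

n = 4, Σx = 105, Σy = 103, Σxy = 2833, Σx² = 2855, Σy² = 3105
Sxx = Σx² − (Σx)²/n = 2855 − 2756.25 = 98.75
Sxy = Σxy − (Σx)(Σy)/n = 2833 − 2703.75 = 129.25
Syy = Σy² − (Σy)²/n = 3105 − 2652.25 = 452.75
r = Sxy/√(Sxx·Syy) = 129.25/√(44709.0625) = 129.25/211.445176 = 0.611270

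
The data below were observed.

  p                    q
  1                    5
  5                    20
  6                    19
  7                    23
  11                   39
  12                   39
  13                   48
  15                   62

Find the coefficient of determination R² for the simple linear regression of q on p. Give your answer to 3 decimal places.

0.961

n = 8, Σx = 70, Σy = 255, Σxy = 2831, Σx² = 770, Σy² = 10505
Sxx = Σx² − (Σx)²/n = 770 − 612.5 = 157.5
Sxy = Σxy − (Σx)(Σy)/n = 2831 − 2231.25 = 599.75
Syy = Σy² − (Σy)²/n = 10505 − 8128.125 = 2376.875
R² = Sxy²/(Sxx·Syy) = (599.75)²/(157.5·2376.875) = 0.960846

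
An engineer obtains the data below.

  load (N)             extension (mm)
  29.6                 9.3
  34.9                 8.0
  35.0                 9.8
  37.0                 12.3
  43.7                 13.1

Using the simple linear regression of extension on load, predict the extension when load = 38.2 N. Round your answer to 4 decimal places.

n = 5, Σx = 180.2, Σy = 52.5, Σxy = 1925.05, Σx² = 6597.86
Sxx = Σx² − (Σx)²/n = 6597.86 − 6494.408 = 103.452
Sxy = Σxy − (Σx)(Σy)/n = 1925.05 − 1892.1 = 32.95
b = Sxy/Sxx = 32.95/103.452 = 0.318505
a = ȳ − b·x̄ = 10.5 − 0.318505·36.04 = -0.978927
ŷ(38.2) = a + b·38.2 = -0.978927 + 0.318505·38.2 = 11.187971

11.1880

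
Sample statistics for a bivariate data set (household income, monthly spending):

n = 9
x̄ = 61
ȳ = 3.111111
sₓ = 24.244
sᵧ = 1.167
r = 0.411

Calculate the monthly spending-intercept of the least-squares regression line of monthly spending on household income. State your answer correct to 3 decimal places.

b = r · sᵧ/sₓ = 0.411 · 1.167/24.244 = 0.019784
a = ȳ − b·x̄ = 3.111111 − 0.019784·61 = 1.904303

1.904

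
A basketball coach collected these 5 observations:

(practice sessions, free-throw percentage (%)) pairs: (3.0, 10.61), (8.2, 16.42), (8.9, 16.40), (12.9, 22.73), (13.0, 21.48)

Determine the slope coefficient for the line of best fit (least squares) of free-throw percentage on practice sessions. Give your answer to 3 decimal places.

n = 5, Σx = 46, Σy = 87.64, Σxy = 884.891, Σx² = 490.86
Sxx = Σx² − (Σx)²/n = 490.86 − 423.2 = 67.66
Sxy = Σxy − (Σx)(Σy)/n = 884.891 − 806.288 = 78.603
b = Sxy/Sxx = 78.603/67.66 = 1.161735

1.162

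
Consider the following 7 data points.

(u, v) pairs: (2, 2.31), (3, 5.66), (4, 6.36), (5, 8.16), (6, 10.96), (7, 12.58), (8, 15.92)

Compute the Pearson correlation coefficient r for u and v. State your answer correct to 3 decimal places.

0.990

n = 7, Σx = 35, Σy = 61.95, Σxy = 369.02, Σx² = 203, Σy² = 676.2313
Sxx = Σx² − (Σx)²/n = 203 − 175 = 28
Sxy = Σxy − (Σx)(Σy)/n = 369.02 − 309.75 = 59.27
Syy = Σy² − (Σy)²/n = 676.2313 − 548.2575 = 127.9738
r = Sxy/√(Sxx·Syy) = 59.27/√(3583.2664) = 59.27/59.860391 = 0.990137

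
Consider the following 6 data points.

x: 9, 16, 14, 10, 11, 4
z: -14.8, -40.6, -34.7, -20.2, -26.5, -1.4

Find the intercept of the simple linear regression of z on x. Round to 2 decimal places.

n = 6, Σx = 64, Σy = -138.2, Σxy = -1767.7, Σx² = 770
Sxx = Σx² − (Σx)²/n = 770 − 682.666667 = 87.333333
Sxy = Σxy − (Σx)(Σy)/n = -1767.7 − (-1474.133333) = -293.566667
b = Sxy/Sxx = -293.566667/87.333333 = -3.361450
a = ȳ − b·x̄ = -23.033333 − (-3.361450)·10.666667 = 12.822137

12.82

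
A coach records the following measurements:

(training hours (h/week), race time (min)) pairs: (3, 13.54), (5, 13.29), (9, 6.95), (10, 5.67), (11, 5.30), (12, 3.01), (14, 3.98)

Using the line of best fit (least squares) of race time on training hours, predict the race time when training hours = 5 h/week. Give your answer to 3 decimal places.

n = 7, Σx = 64, Σy = 51.74, Σxy = 376.46, Σx² = 676
Sxx = Σx² − (Σx)²/n = 676 − 585.142857 = 90.857143
Sxy = Σxy − (Σx)(Σy)/n = 376.46 − 473.051429 = -96.591429
b = Sxy/Sxx = -96.591429/90.857143 = -1.063113
a = ȳ − b·x̄ = 7.391429 − (-1.063113)·9.142857 = 17.111321
ŷ(5) = a + b·5 = 17.111321 + (-1.063113)·5 = 11.795755

11.796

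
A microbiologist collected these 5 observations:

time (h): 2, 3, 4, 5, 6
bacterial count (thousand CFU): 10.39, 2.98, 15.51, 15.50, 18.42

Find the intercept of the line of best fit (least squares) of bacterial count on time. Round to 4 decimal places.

n = 5, Σx = 20, Σy = 62.8, Σxy = 279.78, Σx² = 90
Sxx = Σx² − (Σx)²/n = 90 − 80 = 10
Sxy = Σxy − (Σx)(Σy)/n = 279.78 − 251.2 = 28.58
b = Sxy/Sxx = 28.58/10 = 2.858
a = ȳ − b·x̄ = 12.56 − 2.858·4 = 1.128

1.1280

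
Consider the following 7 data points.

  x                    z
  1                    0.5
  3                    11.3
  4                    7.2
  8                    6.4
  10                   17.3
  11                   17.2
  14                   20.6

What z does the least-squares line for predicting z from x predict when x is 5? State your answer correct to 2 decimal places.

8.49

n = 7, Σx = 51, Σy = 80.5, Σxy = 765, Σx² = 507
Sxx = Σx² − (Σx)²/n = 507 − 371.571429 = 135.428571
Sxy = Σxy − (Σx)(Σy)/n = 765 − 586.5 = 178.5
b = Sxy/Sxx = 178.5/135.428571 = 1.318038
a = ȳ − b·x̄ = 11.5 − 1.318038·7.285714 = 1.897152
ŷ(5) = a + b·5 = 1.897152 + 1.318038·5 = 8.487342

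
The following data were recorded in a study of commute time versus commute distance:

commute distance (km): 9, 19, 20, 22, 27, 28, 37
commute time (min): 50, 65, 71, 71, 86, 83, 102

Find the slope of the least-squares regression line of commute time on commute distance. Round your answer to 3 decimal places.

1.891

n = 7, Σx = 162, Σy = 528, Σxy = 13087, Σx² = 4208
Sxx = Σx² − (Σx)²/n = 4208 − 3749.142857 = 458.857143
Sxy = Σxy − (Σx)(Σy)/n = 13087 − 12219.428571 = 867.571429
b = Sxy/Sxx = 867.571429/458.857143 = 1.890722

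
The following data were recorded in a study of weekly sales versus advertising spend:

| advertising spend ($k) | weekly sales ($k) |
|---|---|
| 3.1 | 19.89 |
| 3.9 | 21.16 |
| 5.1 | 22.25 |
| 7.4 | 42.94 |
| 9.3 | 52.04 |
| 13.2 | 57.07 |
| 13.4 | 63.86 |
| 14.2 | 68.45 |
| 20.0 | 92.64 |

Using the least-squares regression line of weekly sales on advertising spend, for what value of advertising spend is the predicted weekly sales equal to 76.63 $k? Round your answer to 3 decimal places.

16.335

n = 9, Σx = 89.6, Σy = 440.3, Σxy = 5493.224, Σx² = 1147.52
Sxx = Σx² − (Σx)²/n = 1147.52 − 892.017778 = 255.502222
Sxy = Σxy − (Σx)(Σy)/n = 5493.224 − 4383.431111 = 1109.792889
b = Sxy/Sxx = 1109.792889/255.502222 = 4.343574
a = ȳ − b·x̄ = 48.922222 − 4.343574·9.955556 = 5.679527
Set a + b·x = 76.63: x = (76.63 − 5.679527) / 4.343574 = 16.334583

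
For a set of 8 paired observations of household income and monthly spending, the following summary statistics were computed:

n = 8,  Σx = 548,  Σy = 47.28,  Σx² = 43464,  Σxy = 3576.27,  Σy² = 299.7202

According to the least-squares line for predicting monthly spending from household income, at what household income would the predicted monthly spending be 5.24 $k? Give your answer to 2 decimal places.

56.74

Sxx = Σx² − (Σx)²/n = 43464 − 37538 = 5926
Sxy = Σxy − (Σx)(Σy)/n = 3576.27 − 3238.68 = 337.59
b = Sxy/Sxx = 337.59/5926 = 0.056968
a = ȳ − b·x̄ = 5.91 − 0.056968·68.5 = 2.007719
Set a + b·x = 5.24: x = (5.24 − 2.007719) / 0.056968 = 56.738929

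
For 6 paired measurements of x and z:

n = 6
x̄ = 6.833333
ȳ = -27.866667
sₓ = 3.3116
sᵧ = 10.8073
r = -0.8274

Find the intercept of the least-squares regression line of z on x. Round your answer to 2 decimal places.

-9.42

b = r · sᵧ/sₓ = -0.8274 · 10.8073/3.3116 = -2.700193
a = ȳ − b·x̄ = -27.866667 − (-2.700193)·6.833333 = -9.415347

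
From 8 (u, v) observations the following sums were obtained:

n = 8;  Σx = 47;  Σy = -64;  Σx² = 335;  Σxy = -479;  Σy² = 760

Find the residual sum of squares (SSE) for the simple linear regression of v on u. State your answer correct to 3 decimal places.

Sxx = Σx² − (Σx)²/n = 335 − 276.125 = 58.875
Sxy = Σxy − (Σx)(Σy)/n = -479 − (-376) = -103
Syy = Σy² − (Σy)²/n = 760 − 512 = 248
b = Sxy/Sxx = -103/58.875 = -1.749469
SSE = Syy − b·Sxy = 248 − (-1.749469)·(-103) = 67.804671

67.805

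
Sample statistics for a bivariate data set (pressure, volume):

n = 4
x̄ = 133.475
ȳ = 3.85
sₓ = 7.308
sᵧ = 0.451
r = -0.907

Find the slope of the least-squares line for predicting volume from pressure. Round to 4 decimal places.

-0.0560

b = r · sᵧ/sₓ = -0.907 · 0.451/7.308 = -0.055974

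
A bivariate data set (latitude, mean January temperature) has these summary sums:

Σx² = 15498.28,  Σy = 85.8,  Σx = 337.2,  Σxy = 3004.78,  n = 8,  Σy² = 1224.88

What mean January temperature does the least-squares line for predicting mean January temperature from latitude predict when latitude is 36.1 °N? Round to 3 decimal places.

13.604

Sxx = Σx² − (Σx)²/n = 15498.28 − 14212.98 = 1285.3
Sxy = Σxy − (Σx)(Σy)/n = 3004.78 − 3616.47 = -611.69
b = Sxy/Sxx = -611.69/1285.3 = -0.475912
a = ȳ − b·x̄ = 10.725 − (-0.475912)·42.15 = 30.784701
ŷ(36.1) = a + b·36.1 = 30.784701 + (-0.475912)·36.1 = 13.604269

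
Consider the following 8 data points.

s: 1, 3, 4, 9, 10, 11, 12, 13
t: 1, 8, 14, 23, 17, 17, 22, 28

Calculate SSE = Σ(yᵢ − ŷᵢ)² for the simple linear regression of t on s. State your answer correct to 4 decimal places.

n = 8, Σx = 63, Σy = 130, Σxy = 1273, Σx² = 641, Σy² = 2636
Sxx = Σx² − (Σx)²/n = 641 − 496.125 = 144.875
Sxy = Σxy − (Σx)(Σy)/n = 1273 − 1023.75 = 249.25
Syy = Σy² − (Σy)²/n = 2636 − 2112.5 = 523.5
b = Sxy/Sxx = 249.25/144.875 = 1.720449
SSE = Syy − b·Sxy = 523.5 − 1.720449·249.25 = 94.678171

94.6782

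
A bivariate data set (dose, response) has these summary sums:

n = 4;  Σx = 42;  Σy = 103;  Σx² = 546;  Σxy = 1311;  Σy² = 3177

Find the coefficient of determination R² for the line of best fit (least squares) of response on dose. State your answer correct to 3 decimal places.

Sxx = Σx² − (Σx)²/n = 546 − 441 = 105
Sxy = Σxy − (Σx)(Σy)/n = 1311 − 1081.5 = 229.5
Syy = Σy² − (Σy)²/n = 3177 − 2652.25 = 524.75
R² = Sxy²/(Sxx·Syy) = (229.5)²/(105·524.75) = 0.955925

0.956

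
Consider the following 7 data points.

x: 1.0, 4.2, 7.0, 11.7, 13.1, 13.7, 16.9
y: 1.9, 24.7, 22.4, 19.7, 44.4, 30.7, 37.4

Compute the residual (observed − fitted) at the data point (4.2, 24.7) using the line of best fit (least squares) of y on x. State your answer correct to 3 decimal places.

9.288

n = 7, Σx = 67.6, Σy = 181.2, Σxy = 2127.22, Σx² = 849.44
Sxx = Σx² − (Σx)²/n = 849.44 − 652.822857 = 196.617143
Sxy = Σxy − (Σx)(Σy)/n = 2127.22 − 1749.874286 = 377.345714
b = Sxy/Sxx = 377.345714/196.617143 = 1.919190
a = ȳ − b·x̄ = 25.885714 − 1.919190·9.657143 = 7.351819
ŷ(4.2) = 7.351819 + 1.919190·4.2 = 15.412419
residual = y − ŷ = 24.7 − 15.412419 = 9.287581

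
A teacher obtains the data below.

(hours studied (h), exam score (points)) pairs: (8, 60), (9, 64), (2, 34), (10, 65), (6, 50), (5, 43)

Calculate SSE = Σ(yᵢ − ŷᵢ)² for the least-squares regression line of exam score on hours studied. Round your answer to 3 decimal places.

16.131

n = 6, Σx = 40, Σy = 316, Σxy = 2289, Σx² = 310, Σy² = 17426
Sxx = Σx² − (Σx)²/n = 310 − 266.666667 = 43.333333
Sxy = Σxy − (Σx)(Σy)/n = 2289 − 2106.666667 = 182.333333
Syy = Σy² − (Σy)²/n = 17426 − 16642.666667 = 783.333333
b = Sxy/Sxx = 182.333333/43.333333 = 4.207692
SSE = Syy − b·Sxy = 783.333333 − 4.207692·182.333333 = 16.130769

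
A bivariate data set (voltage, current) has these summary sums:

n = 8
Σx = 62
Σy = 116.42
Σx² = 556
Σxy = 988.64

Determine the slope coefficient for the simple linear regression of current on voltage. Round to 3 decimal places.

1.144

Sxx = Σx² − (Σx)²/n = 556 − 480.5 = 75.5
Sxy = Σxy − (Σx)(Σy)/n = 988.64 − 902.255 = 86.385
b = Sxy/Sxx = 86.385/75.5 = 1.144172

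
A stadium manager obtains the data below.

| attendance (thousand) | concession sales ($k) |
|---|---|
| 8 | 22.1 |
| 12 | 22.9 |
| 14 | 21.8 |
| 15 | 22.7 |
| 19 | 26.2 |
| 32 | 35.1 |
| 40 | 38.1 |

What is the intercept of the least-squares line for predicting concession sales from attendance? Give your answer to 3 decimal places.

15.578

n = 7, Σx = 140, Σy = 188.9, Σxy = 4242.3, Σx² = 3614
Sxx = Σx² − (Σx)²/n = 3614 − 2800 = 814
Sxy = Σxy − (Σx)(Σy)/n = 4242.3 − 3778 = 464.3
b = Sxy/Sxx = 464.3/814 = 0.570393
a = ȳ − b·x̄ = 26.985714 − 0.570393·20 = 15.577852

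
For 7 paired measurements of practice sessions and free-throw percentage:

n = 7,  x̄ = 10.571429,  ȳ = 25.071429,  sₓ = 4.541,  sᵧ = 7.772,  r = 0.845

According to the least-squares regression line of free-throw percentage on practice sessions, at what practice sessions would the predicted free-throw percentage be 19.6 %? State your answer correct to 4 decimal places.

6.7882

b = r · sᵧ/sₓ = 0.845 · 7.772/4.541 = 1.446232
a = ȳ − b·x̄ = 25.071429 − 1.446232·10.571429 = 9.782689
Set a + b·x = 19.6: x = (19.6 − 9.782689) / 1.446232 = 6.788199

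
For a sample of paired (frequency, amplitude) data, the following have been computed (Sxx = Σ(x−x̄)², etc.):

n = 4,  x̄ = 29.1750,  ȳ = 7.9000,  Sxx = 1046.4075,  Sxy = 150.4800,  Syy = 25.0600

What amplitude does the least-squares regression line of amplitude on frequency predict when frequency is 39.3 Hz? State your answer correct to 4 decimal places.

b = Sxy/Sxx = 150.48/1046.4075 = 0.143806
a = ȳ − b·x̄ = 7.9 − 0.143806·29.175 = 3.704451
ŷ(39.3) = a + b·39.3 = 3.704451 + 0.143806·39.3 = 9.356039

9.3560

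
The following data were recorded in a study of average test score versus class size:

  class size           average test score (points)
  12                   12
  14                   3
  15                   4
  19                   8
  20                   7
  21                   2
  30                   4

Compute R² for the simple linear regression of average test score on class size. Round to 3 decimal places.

0.149

n = 7, Σx = 131, Σy = 40, Σxy = 700, Σx² = 2667, Σy² = 302
Sxx = Σx² − (Σx)²/n = 2667 − 2451.571429 = 215.428571
Sxy = Σxy − (Σx)(Σy)/n = 700 − 748.571429 = -48.571429
Syy = Σy² − (Σy)²/n = 302 − 228.571429 = 73.428571
R² = Sxy²/(Sxx·Syy) = (-48.571429)²/(215.428571·73.428571) = 0.149140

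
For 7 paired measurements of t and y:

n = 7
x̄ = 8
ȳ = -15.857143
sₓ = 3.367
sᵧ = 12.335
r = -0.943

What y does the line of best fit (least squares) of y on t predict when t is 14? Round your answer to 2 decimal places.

b = r · sᵧ/sₓ = -0.943 · 12.335/3.367 = -3.454679
a = ȳ − b·x̄ = -15.857143 − (-3.454679)·8 = 11.780291
ŷ(14) = a + b·14 = 11.780291 + (-3.454679)·14 = -36.585218

-36.59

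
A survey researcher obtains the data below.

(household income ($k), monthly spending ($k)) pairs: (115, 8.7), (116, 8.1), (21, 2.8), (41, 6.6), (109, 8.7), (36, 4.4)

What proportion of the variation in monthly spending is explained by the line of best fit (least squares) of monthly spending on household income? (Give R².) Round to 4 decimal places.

0.8479

n = 6, Σx = 438, Σy = 39.3, Σxy = 3376.2, Σx² = 41980, Σy² = 287.75
Sxx = Σx² − (Σx)²/n = 41980 − 31974 = 10006
Sxy = Σxy − (Σx)(Σy)/n = 3376.2 − 2868.9 = 507.3
Syy = Σy² − (Σy)²/n = 287.75 − 257.415 = 30.335
R² = Sxy²/(Sxx·Syy) = (507.3)²/(10006·30.335) = 0.847862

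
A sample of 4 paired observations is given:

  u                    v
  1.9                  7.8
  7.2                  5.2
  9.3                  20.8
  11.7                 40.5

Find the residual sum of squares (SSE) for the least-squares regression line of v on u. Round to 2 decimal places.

288.71

n = 4, Σx = 30.1, Σy = 74.3, Σxy = 719.55, Σx² = 278.83, Σy² = 2160.77
Sxx = Σx² − (Σx)²/n = 278.83 − 226.5025 = 52.3275
Sxy = Σxy − (Σx)(Σy)/n = 719.55 − 559.1075 = 160.4425
Syy = Σy² − (Σy)²/n = 2160.77 − 1380.1225 = 780.6475
b = Sxy/Sxx = 160.4425/52.3275 = 3.066122
SSE = Syy − b·Sxy = 780.6475 − 3.066122·160.4425 = 288.711218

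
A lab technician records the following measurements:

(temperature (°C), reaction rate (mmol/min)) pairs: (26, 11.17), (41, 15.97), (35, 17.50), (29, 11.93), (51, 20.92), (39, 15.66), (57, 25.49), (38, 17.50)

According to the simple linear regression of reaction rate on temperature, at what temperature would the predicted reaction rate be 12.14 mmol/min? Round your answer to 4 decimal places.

28.0385

n = 8, Σx = 316, Σy = 136.14, Σxy = 5699.25, Σx² = 13238
Sxx = Σx² − (Σx)²/n = 13238 − 12482 = 756
Sxy = Σxy − (Σx)(Σy)/n = 5699.25 − 5377.53 = 321.72
b = Sxy/Sxx = 321.72/756 = 0.425556
a = ȳ − b·x̄ = 17.0175 − 0.425556·39.5 = 0.208056
Set a + b·x = 12.14: x = (12.14 − 0.208056) / 0.425556 = 28.038512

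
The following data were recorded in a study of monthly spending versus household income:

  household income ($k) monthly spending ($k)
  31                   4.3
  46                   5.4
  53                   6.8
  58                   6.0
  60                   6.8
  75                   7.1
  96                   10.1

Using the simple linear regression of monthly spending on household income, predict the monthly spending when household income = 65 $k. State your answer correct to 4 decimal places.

n = 7, Σx = 419, Σy = 46.5, Σxy = 3000.2, Σx² = 27691
Sxx = Σx² − (Σx)²/n = 27691 − 25080.142857 = 2610.857143
Sxy = Σxy − (Σx)(Σy)/n = 3000.2 − 2783.357143 = 216.842857
b = Sxy/Sxx = 216.842857/2610.857143 = 0.083054
a = ȳ − b·x̄ = 6.642857 − 0.083054·59.857143 = 1.671465
ŷ(65) = a + b·65 = 1.671465 + 0.083054·65 = 7.069993

7.0700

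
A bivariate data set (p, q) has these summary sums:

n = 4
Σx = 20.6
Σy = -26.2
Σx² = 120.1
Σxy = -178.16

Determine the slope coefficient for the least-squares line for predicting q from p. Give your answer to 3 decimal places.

-3.086

Sxx = Σx² − (Σx)²/n = 120.1 − 106.09 = 14.01
Sxy = Σxy − (Σx)(Σy)/n = -178.16 − (-134.93) = -43.23
b = Sxy/Sxx = -43.23/14.01 = -3.085653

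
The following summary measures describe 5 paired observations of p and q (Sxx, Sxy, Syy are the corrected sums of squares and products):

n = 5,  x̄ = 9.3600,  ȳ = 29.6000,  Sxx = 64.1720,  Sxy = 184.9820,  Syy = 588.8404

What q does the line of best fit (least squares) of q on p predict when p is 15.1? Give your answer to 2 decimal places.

b = Sxy/Sxx = 184.982/64.172 = 2.882597
a = ȳ − b·x̄ = 29.6 − 2.882597·9.36 = 2.618894
ŷ(15.1) = a + b·15.1 = 2.618894 + 2.882597·15.1 = 46.146105

46.15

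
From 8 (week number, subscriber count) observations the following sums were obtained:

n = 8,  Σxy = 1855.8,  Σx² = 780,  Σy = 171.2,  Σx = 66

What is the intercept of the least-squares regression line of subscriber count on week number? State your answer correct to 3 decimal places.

Sxx = Σx² − (Σx)²/n = 780 − 544.5 = 235.5
Sxy = Σxy − (Σx)(Σy)/n = 1855.8 − 1412.4 = 443.4
b = Sxy/Sxx = 443.4/235.5 = 1.882803
a = ȳ − b·x̄ = 21.4 − 1.882803·8.25 = 5.866879

5.867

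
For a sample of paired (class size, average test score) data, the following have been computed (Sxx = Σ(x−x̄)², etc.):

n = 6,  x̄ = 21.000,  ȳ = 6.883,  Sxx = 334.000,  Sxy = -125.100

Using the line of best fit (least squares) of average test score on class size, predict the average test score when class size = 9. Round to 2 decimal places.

b = Sxy/Sxx = -125.1/334 = -0.374551
a = ȳ − b·x̄ = 6.883 − (-0.374551)·21 = 14.748569
ŷ(9) = a + b·9 = 14.748569 + (-0.374551)·9 = 11.377611

11.38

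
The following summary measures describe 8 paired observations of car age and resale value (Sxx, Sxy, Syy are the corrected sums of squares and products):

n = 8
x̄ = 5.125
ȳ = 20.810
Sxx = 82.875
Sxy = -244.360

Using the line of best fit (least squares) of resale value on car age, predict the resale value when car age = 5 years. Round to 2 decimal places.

21.18

b = Sxy/Sxx = -244.36/82.875 = -2.948537
a = ȳ − b·x̄ = 20.81 − (-2.948537)·5.125 = 35.921252
ŷ(5) = a + b·5 = 35.921252 + (-2.948537)·5 = 21.178567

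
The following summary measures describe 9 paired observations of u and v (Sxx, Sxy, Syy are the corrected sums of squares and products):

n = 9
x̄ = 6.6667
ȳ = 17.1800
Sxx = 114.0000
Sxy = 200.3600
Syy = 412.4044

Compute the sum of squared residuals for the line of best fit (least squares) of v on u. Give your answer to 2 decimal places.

b = Sxy/Sxx = 200.36/114 = 1.757544
SSE = Syy − b·Sxy = 412.4044 − 1.757544·200.36 = 60.262912

60.26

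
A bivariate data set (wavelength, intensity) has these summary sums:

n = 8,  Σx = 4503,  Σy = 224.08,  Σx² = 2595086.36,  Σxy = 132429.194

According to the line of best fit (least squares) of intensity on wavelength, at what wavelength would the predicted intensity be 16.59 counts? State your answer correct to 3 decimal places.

Sxx = Σx² − (Σx)²/n = 2595086.36 − 2534626.125 = 60460.235
Sxy = Σxy − (Σx)(Σy)/n = 132429.194 − 126129.03 = 6300.164
b = Sxy/Sxx = 6300.164/60460.235 = 0.104203
a = ȳ − b·x̄ = 28.01 − 0.104203·562.875 = -30.643507
Set a + b·x = 16.59: x = (16.59 − (-30.643507)) / 0.104203 = 453.281681

453.282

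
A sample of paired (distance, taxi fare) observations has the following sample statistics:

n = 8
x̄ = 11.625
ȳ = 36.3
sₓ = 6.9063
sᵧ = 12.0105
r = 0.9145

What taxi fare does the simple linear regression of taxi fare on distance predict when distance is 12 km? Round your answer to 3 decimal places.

36.896

b = r · sᵧ/sₓ = 0.9145 · 12.0105/6.9063 = 1.590374
a = ȳ − b·x̄ = 36.3 − 1.590374·11.625 = 17.811898
ŷ(12) = a + b·12 = 17.811898 + 1.590374·12 = 36.896390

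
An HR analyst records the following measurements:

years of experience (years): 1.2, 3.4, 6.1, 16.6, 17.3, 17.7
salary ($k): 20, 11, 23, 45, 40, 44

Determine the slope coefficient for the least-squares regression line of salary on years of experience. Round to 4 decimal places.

n = 6, Σx = 62.3, Σy = 183, Σxy = 2419.5, Σx² = 938.35
Sxx = Σx² − (Σx)²/n = 938.35 − 646.881667 = 291.468333
Sxy = Σxy − (Σx)(Σy)/n = 2419.5 − 1900.15 = 519.35
b = Sxy/Sxx = 519.35/291.468333 = 1.781840

1.7818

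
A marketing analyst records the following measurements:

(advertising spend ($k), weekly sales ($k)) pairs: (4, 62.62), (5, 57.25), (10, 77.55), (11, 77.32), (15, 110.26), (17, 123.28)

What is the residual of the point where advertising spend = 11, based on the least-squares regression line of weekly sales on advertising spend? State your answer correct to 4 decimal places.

-10.6455

n = 6, Σx = 62, Σy = 508.28, Σxy = 5912.41, Σx² = 776
Sxx = Σx² − (Σx)²/n = 776 − 640.666667 = 135.333333
Sxy = Σxy − (Σx)(Σy)/n = 5912.41 − 5252.226667 = 660.183333
b = Sxy/Sxx = 660.183333/135.333333 = 4.878202
a = ȳ − b·x̄ = 84.713333 − 4.878202·10.333333 = 34.305246
ŷ(11) = 34.305246 + 4.878202·11 = 87.965468
residual = y − ŷ = 77.32 − 87.965468 = -10.645468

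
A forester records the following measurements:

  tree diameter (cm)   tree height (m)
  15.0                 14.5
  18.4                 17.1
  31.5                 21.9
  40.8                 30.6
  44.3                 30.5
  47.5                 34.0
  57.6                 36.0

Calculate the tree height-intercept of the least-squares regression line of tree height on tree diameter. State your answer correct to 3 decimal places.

6.835

n = 7, Σx = 255.1, Σy = 184.6, Σxy = 7510.22, Σx² = 10756.95
Sxx = Σx² − (Σx)²/n = 10756.95 − 9296.572857 = 1460.377143
Sxy = Σxy − (Σx)(Σy)/n = 7510.22 − 6727.351429 = 782.868571
b = Sxy/Sxx = 782.868571/1460.377143 = 0.536073
a = ȳ − b·x̄ = 26.371429 − 0.536073·36.442857 = 6.835401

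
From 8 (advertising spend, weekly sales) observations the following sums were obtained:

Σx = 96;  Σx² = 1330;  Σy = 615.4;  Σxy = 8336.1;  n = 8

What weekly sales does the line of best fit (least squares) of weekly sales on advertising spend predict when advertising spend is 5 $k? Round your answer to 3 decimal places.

Sxx = Σx² − (Σx)²/n = 1330 − 1152 = 178
Sxy = Σxy − (Σx)(Σy)/n = 8336.1 − 7384.8 = 951.3
b = Sxy/Sxx = 951.3/178 = 5.344382
a = ȳ − b·x̄ = 76.925 − 5.344382·12 = 12.792416
ŷ(5) = a + b·5 = 12.792416 + 5.344382·5 = 39.514326

39.514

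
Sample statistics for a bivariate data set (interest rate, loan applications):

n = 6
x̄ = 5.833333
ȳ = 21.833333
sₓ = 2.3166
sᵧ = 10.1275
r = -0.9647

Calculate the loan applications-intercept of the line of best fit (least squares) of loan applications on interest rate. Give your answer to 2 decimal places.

b = r · sᵧ/sₓ = -0.9647 · 10.1275/2.3166 = -4.217387
a = ȳ − b·x̄ = 21.833333 − (-4.217387)·5.833333 = 46.434757

46.43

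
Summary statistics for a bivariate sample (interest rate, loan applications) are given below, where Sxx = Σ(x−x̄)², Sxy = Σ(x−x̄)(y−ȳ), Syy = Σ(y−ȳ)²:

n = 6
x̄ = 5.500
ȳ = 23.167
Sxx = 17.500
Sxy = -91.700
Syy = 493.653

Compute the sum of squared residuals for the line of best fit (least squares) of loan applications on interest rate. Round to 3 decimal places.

b = Sxy/Sxx = -91.7/17.5 = -5.24
SSE = Syy − b·Sxy = 493.653 − (-5.24)·(-91.7) = 13.145

13.145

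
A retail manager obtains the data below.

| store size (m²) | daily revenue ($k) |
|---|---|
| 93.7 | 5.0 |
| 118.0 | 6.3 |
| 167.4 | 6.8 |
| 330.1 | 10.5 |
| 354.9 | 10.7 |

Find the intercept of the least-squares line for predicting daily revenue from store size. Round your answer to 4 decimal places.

3.3656

n = 5, Σx = 1064.1, Σy = 39.3, Σxy = 9613.7, Σx² = 285646.47
Sxx = Σx² − (Σx)²/n = 285646.47 − 226461.762 = 59184.708
Sxy = Σxy − (Σx)(Σy)/n = 9613.7 − 8363.826 = 1249.874
b = Sxy/Sxx = 1249.874/59184.708 = 0.021118
a = ȳ − b·x̄ = 7.86 − 0.021118·212.82 = 3.365626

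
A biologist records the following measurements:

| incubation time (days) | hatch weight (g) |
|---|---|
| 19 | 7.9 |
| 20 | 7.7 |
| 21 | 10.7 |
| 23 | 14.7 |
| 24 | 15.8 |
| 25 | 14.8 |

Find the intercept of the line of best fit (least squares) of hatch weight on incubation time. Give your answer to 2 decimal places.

n = 6, Σx = 132, Σy = 71.6, Σxy = 1616.1, Σx² = 2932
Sxx = Σx² − (Σx)²/n = 2932 − 2904 = 28
Sxy = Σxy − (Σx)(Σy)/n = 1616.1 − 1575.2 = 40.9
b = Sxy/Sxx = 40.9/28 = 1.460714
a = ȳ − b·x̄ = 11.933333 − 1.460714·22 = -20.202381

-20.20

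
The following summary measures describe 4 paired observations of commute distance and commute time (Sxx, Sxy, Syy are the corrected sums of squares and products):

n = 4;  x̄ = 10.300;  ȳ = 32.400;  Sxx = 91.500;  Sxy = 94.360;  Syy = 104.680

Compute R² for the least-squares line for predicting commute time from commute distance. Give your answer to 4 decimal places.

R² = Sxy²/(Sxx·Syy) = (94.36)²/(91.5·104.68) = 0.929589

0.9296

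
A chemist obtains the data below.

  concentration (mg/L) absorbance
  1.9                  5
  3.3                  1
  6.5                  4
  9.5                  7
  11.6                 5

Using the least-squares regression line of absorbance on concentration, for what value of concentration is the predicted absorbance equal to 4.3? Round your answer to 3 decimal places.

n = 5, Σx = 32.8, Σy = 22, Σxy = 163.3, Σx² = 281.56
Sxx = Σx² − (Σx)²/n = 281.56 − 215.168 = 66.392
Sxy = Σxy − (Σx)(Σy)/n = 163.3 − 144.32 = 18.98
b = Sxy/Sxx = 18.98/66.392 = 0.285878
a = ȳ − b·x̄ = 4.4 − 0.285878·6.56 = 2.524642
Set a + b·x = 4.3: x = (4.3 − 2.524642) / 0.285878 = 6.210200

6.210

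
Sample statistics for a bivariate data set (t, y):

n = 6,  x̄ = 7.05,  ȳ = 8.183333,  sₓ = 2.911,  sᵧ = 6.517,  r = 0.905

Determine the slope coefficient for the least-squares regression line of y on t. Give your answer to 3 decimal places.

b = r · sᵧ/sₓ = 0.905 · 6.517/2.911 = 2.026068

2.026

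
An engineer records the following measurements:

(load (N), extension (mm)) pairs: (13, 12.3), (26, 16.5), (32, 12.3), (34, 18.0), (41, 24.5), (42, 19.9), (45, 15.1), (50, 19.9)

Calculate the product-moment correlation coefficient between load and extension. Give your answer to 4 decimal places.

0.6074

n = 8, Σx = 283, Σy = 138.5, Σxy = 5109.3, Σx² = 10995, Σy² = 2519.11
Sxx = Σx² − (Σx)²/n = 10995 − 10011.125 = 983.875
Sxy = Σxy − (Σx)(Σy)/n = 5109.3 − 4899.4375 = 209.8625
Syy = Σy² − (Σy)²/n = 2519.11 − 2397.78125 = 121.32875
r = Sxy/√(Sxx·Syy) = 209.8625/√(119372.323906) = 209.8625/345.503001 = 0.607412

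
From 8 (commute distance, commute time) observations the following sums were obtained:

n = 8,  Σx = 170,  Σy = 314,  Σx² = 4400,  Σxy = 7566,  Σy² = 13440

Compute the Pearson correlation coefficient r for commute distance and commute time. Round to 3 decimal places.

0.953

Sxx = Σx² − (Σx)²/n = 4400 − 3612.5 = 787.5
Sxy = Σxy − (Σx)(Σy)/n = 7566 − 6672.5 = 893.5
Syy = Σy² − (Σy)²/n = 13440 − 12324.5 = 1115.5
r = Sxy/√(Sxx·Syy) = 893.5/√(878456.25) = 893.5/937.259969 = 0.953311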